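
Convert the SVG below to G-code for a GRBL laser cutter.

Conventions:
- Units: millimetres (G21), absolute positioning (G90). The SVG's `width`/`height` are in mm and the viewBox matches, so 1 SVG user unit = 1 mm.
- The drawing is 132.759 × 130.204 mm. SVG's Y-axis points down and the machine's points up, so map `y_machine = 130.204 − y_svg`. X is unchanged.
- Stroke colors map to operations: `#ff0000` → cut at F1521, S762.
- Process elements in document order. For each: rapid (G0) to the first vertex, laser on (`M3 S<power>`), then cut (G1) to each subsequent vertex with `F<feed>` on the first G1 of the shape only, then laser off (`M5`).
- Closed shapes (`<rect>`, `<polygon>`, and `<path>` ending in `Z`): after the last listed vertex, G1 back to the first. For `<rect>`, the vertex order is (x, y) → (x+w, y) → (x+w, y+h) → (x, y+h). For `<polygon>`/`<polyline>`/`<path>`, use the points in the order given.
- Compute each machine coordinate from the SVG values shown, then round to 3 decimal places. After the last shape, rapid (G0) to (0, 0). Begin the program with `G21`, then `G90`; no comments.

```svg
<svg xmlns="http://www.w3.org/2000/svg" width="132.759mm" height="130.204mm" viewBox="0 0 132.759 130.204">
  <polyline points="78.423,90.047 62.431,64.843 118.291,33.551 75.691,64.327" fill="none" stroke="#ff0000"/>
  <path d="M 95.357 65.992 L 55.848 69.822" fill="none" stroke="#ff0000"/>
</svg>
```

G21
G90
G0 X78.423 Y40.157
M3 S762
G1 X62.431 Y65.361 F1521
G1 X118.291 Y96.653
G1 X75.691 Y65.877
M5
G0 X95.357 Y64.212
M3 S762
G1 X55.848 Y60.382 F1521
M5
G0 X0.000 Y0.000

1 u = 1 mm; y_m = 130.204 − y.

[1] `<polyline>` open polyline, #ff0000→cut S762 F1521: (78.423,40.157) → (62.431,65.361) → (118.291,96.653) → (75.691,65.877)

[2] `<path>` line segment, #ff0000→cut S762 F1521: (95.357,64.212) → (55.848,60.382)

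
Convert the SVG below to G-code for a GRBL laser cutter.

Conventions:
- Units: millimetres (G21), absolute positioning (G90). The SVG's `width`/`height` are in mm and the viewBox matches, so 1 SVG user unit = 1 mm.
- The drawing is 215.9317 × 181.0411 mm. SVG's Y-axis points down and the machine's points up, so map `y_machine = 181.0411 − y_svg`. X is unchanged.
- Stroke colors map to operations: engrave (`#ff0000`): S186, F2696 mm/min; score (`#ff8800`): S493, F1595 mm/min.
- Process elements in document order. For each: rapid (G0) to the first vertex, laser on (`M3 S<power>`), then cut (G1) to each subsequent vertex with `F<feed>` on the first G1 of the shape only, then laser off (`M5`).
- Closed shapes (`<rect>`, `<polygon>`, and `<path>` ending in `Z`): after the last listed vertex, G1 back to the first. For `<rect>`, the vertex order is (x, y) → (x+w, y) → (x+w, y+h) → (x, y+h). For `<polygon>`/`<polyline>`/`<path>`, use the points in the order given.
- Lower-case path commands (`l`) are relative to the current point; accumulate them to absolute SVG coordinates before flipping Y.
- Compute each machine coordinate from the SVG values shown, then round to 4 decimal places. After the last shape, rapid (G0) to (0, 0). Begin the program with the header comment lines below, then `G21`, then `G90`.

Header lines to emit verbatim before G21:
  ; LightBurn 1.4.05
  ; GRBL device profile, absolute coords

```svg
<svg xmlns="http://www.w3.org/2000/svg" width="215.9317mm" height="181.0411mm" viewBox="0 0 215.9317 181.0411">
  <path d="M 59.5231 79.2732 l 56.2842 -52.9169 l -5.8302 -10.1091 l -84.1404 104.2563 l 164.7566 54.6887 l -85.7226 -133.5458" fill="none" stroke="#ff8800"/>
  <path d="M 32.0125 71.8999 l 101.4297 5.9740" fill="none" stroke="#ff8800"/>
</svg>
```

; LightBurn 1.4.05
; GRBL device profile, absolute coords
G21
G90
G0 X59.5231 Y101.7679
M3 S493
G1 X115.8073 Y154.6848 F1595
G1 X109.9771 Y164.7939
G1 X25.8367 Y60.5376
G1 X190.5933 Y5.8489
G1 X104.8707 Y139.3947
M5
G0 X32.0125 Y109.1412
M3 S493
G1 X133.4422 Y103.1672 F1595
M5
G0 X0.0000 Y0.0000

Since the viewBox matches the mm dimensions, user units are millimetres directly. The only transform is the Y-flip y_m = 181.0411 − y_svg.

Shape 1 is a open polyline drawn with `<path>`. Its stroke #ff8800 means score at S493, F1595. After flipping Y the toolpath is (59.5231,101.7679) → (115.8073,154.6848) → (109.9771,164.7939) → (25.8367,60.5376) → (190.5933,5.8489) → (104.8707,139.3947).

Shape 2 is a line segment drawn with `<path>`. Its stroke #ff8800 means score at S493, F1595. After flipping Y the toolpath is (32.0125,109.1412) → (133.4422,103.1672).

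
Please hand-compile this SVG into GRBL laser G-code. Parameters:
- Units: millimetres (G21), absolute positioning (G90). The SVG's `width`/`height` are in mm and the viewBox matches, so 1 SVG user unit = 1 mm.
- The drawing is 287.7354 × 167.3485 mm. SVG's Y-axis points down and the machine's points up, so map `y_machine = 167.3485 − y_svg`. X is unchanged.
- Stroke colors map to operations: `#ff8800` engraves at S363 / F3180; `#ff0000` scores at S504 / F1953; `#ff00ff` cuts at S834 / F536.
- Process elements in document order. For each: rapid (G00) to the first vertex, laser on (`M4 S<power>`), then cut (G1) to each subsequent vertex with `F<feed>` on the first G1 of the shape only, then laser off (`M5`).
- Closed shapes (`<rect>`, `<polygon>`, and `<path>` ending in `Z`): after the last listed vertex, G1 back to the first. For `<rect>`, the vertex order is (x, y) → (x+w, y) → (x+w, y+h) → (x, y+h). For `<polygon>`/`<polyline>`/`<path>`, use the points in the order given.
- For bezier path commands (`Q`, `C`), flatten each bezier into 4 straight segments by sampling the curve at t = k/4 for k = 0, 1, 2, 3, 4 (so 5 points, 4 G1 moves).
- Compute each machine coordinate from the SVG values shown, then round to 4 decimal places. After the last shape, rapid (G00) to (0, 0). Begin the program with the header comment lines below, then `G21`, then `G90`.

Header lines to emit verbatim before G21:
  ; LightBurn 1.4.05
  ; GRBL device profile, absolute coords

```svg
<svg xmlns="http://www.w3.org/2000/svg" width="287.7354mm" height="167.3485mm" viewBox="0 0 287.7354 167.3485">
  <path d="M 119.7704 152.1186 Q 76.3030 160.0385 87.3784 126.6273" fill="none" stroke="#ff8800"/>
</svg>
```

1 u = 1 mm; y_m = 167.3485 − y.

[1] `<path>` quadratic bezier, #ff8800→engrave S363 F3180: (119.7704,15.2299) → (101.4456,13.8531) → (89.9387,17.6428) → (85.2496,26.5988) → (87.3784,40.7212)

; LightBurn 1.4.05
; GRBL device profile, absolute coords
G21
G90
G00 X119.7704 Y15.2299
M4 S363
G1 X101.4456 Y13.8531 F3180
G1 X89.9387 Y17.6428
G1 X85.2496 Y26.5988
G1 X87.3784 Y40.7212
M5
G00 X0.0000 Y0.0000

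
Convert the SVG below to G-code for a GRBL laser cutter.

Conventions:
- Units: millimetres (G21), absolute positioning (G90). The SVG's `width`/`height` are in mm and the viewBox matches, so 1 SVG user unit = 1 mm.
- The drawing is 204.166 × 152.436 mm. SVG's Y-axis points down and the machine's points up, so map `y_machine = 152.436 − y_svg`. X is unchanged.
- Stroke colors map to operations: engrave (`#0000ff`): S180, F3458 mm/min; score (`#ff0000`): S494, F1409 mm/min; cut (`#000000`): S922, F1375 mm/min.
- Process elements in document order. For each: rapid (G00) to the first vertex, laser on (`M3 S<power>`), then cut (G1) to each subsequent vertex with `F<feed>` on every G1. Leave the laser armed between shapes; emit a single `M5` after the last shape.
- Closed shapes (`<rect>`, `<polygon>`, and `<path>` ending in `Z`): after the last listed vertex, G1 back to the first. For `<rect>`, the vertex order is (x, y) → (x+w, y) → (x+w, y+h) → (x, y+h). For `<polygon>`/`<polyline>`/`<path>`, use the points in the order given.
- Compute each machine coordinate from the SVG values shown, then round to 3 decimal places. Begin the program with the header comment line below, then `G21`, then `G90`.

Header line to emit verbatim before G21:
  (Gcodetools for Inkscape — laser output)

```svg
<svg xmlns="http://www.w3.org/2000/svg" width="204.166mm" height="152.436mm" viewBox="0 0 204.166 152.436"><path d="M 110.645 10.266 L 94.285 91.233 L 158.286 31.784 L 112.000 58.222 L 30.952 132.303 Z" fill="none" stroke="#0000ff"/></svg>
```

(Gcodetools for Inkscape — laser output)
G21
G90
G00 X110.645 Y142.170
M3 S180
G1 X94.285 Y61.203 F3458
G1 X158.286 Y120.652 F3458
G1 X112.000 Y94.214 F3458
G1 X30.952 Y20.133 F3458
G1 X110.645 Y142.170 F3458
M5

1 u = 1 mm; y_m = 152.436 − y.

[1] `<path>` closed polygon, #0000ff→engrave S180 F3458: (110.645,142.170) → (94.285,61.203) → (158.286,120.652) → (112.000,94.214) → (30.952,20.133) → (110.645,142.170) (closed)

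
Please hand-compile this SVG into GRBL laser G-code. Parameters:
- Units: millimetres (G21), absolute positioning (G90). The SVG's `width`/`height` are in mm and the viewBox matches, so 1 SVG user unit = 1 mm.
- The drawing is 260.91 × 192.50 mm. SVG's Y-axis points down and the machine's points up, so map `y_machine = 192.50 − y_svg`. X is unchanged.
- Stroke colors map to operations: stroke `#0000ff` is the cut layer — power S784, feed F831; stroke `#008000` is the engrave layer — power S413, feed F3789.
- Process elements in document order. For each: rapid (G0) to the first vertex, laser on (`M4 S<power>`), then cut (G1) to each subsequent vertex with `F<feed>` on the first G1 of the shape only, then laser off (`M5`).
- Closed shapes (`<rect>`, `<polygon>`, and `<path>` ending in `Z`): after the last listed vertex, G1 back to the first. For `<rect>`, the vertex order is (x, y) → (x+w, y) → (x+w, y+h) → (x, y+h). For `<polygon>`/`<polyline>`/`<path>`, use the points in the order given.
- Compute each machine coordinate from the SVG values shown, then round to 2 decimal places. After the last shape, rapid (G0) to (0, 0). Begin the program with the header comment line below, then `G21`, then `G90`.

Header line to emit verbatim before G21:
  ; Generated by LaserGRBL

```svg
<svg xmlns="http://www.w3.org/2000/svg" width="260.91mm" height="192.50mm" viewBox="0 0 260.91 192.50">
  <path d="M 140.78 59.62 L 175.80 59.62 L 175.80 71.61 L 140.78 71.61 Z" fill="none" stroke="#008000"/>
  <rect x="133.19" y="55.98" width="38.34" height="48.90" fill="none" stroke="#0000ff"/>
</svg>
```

viewBox `0 0 260.91 192.50` with mm width/height → 1 unit = 1 mm. Flip: y_m = 192.50 − y_svg.

**Shape 1** — `<path>` rectangle, stroke `#008000` → engrave (S413, F3789). Machine vertices: (140.78,132.88) → (175.80,132.88) → (175.80,120.89) → (140.78,120.89) → (140.78,132.88). Closed: final G1 returns to the first vertex.

**Shape 2** — `<rect>` rectangle, stroke `#0000ff` → cut (S784, F831). Machine vertices: (133.19,136.52) → (171.53,136.52) → (171.53,87.62) → (133.19,87.62) → (133.19,136.52). Closed: final G1 returns to the first vertex.

; Generated by LaserGRBL
G21
G90
G0 X140.78 Y132.88
M4 S413
G1 X175.80 Y132.88 F3789
G1 X175.80 Y120.89
G1 X140.78 Y120.89
G1 X140.78 Y132.88
M5
G0 X133.19 Y136.52
M4 S784
G1 X171.53 Y136.52 F831
G1 X171.53 Y87.62
G1 X133.19 Y87.62
G1 X133.19 Y136.52
M5
G0 X0.00 Y0.00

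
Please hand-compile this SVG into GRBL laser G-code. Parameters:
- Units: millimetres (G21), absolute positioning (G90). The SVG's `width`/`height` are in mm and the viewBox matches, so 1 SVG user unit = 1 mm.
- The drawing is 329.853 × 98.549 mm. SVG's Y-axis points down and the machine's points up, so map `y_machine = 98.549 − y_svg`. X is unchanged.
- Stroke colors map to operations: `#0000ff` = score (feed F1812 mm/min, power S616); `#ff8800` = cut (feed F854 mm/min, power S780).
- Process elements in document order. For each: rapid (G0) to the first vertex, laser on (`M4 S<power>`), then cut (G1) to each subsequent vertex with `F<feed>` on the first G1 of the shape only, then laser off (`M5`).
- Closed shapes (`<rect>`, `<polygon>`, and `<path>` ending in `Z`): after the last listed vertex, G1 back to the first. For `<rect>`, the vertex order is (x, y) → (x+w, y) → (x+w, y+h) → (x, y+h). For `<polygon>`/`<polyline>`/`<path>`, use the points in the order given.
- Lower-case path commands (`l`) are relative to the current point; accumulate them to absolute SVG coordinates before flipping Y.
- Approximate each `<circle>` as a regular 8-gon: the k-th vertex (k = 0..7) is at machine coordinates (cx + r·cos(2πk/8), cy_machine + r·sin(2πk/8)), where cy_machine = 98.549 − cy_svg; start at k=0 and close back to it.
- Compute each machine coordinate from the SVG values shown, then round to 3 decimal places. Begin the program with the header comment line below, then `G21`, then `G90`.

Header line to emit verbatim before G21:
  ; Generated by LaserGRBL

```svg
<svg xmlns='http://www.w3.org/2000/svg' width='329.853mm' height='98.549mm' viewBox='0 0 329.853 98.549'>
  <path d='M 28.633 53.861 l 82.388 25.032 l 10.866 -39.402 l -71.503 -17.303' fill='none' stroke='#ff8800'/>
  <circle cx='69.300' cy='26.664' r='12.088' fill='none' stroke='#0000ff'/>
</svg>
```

viewBox `0 0 329.853 98.549` with mm width/height → 1 unit = 1 mm. Flip: y_m = 98.549 − y_svg.

**Shape 1** — `<path>` open polyline, stroke `#ff8800` → cut (S780, F854). Machine vertices: (28.633,44.688) → (111.021,19.656) → (121.887,59.058) → (50.384,76.361). Open path.

**Shape 2** — `<circle>` circle, stroke `#0000ff` → score (S616, F1812). Machine vertices: (81.388,71.885) → (77.848,80.433) → (69.300,83.973) → (60.752,80.433) → (57.212,71.885) → (60.752,63.337) → (69.300,59.797) → (77.848,63.337) → (81.388,71.885). Closed: final G1 returns to the first vertex.

; Generated by LaserGRBL
G21
G90
G0 X28.633 Y44.688
M4 S780
G1 X111.021 Y19.656 F854
G1 X121.887 Y59.058
G1 X50.384 Y76.361
M5
G0 X81.388 Y71.885
M4 S616
G1 X77.848 Y80.433 F1812
G1 X69.300 Y83.973
G1 X60.752 Y80.433
G1 X57.212 Y71.885
G1 X60.752 Y63.337
G1 X69.300 Y59.797
G1 X77.848 Y63.337
G1 X81.388 Y71.885
M5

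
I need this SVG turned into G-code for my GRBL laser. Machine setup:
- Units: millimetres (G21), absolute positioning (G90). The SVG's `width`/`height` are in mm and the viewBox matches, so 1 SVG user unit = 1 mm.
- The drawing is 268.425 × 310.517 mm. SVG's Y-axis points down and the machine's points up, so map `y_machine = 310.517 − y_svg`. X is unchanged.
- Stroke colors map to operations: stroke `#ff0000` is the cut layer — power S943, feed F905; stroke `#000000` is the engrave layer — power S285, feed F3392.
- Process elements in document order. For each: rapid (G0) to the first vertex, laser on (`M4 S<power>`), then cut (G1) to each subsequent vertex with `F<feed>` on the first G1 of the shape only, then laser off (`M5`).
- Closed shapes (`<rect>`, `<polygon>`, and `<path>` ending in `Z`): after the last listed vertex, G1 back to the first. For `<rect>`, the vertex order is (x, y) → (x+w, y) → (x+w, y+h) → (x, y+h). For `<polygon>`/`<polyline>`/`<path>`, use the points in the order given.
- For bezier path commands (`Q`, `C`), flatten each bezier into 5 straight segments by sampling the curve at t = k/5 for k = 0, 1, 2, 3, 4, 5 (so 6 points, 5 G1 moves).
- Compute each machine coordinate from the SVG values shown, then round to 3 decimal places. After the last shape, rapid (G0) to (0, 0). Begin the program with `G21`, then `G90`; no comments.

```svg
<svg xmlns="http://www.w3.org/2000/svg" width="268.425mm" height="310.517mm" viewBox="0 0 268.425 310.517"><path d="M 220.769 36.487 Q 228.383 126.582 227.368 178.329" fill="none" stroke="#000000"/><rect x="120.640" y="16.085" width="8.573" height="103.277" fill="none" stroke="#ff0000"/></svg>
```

viewBox `0 0 268.425 310.517` with mm width/height → 1 unit = 1 mm. Flip: y_m = 310.517 − y_svg.

**Shape 1** — `<path>` quadratic bezier, stroke `#000000` → engrave (S285, F3392). Control points (SVG): P0=(220.769,36.487), P1=(228.383,126.582), P2=(227.368,178.329); sampled at t=k/5. Machine vertices: (220.769,274.030) → (223.469,239.526) → (225.480,208.090) → (226.799,179.721) → (227.429,154.421) → (227.368,132.188). Open path.

**Shape 2** — `<rect>` rectangle, stroke `#ff0000` → cut (S943, F905). Machine vertices: (120.640,294.432) → (129.213,294.432) → (129.213,191.155) → (120.640,191.155) → (120.640,294.432). Closed: final G1 returns to the first vertex.

G21
G90
G0 X220.769 Y274.030
M4 S285
G1 X223.469 Y239.526 F3392
G1 X225.480 Y208.090
G1 X226.799 Y179.721
G1 X227.429 Y154.421
G1 X227.368 Y132.188
M5
G0 X120.640 Y294.432
M4 S943
G1 X129.213 Y294.432 F905
G1 X129.213 Y191.155
G1 X120.640 Y191.155
G1 X120.640 Y294.432
M5
G0 X0.000 Y0.000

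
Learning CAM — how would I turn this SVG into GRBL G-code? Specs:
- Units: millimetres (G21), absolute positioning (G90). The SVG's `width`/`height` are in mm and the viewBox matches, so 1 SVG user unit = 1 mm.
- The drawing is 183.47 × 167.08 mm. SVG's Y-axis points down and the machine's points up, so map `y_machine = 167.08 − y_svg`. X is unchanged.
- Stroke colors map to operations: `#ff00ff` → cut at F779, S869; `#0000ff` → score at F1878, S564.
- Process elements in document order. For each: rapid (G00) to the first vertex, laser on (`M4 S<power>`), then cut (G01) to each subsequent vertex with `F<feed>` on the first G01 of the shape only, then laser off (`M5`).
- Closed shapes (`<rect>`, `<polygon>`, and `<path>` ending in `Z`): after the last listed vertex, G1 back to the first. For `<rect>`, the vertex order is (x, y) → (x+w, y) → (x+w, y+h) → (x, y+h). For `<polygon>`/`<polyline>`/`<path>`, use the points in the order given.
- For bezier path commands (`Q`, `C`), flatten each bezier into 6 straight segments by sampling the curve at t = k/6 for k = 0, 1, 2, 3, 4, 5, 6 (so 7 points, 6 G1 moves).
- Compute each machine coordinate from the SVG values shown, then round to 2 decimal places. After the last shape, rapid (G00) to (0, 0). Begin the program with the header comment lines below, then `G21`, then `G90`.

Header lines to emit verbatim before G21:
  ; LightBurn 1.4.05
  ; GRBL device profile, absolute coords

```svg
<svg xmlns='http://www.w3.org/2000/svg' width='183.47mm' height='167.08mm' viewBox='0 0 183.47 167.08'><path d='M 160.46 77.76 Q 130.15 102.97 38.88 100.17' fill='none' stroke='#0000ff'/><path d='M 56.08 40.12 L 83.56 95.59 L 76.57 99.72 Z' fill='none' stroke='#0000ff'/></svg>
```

1 u = 1 mm; y_m = 167.08 − y.

[1] `<path>` quadratic bezier, #0000ff→score S564 F1878: (160.46,89.32) → (148.66,81.69) → (133.48,75.63) → (114.91,71.11) → (92.95,68.16) → (67.61,66.75) → (38.88,66.91)

[2] `<path>` closed polygon, #0000ff→score S564 F1878: (56.08,126.96) → (83.56,71.49) → (76.57,67.36) → (56.08,126.96) (closed)

; LightBurn 1.4.05
; GRBL device profile, absolute coords
G21
G90
G00 X160.46 Y89.32
M4 S564
G01 X148.66 Y81.69 F1878
G01 X133.48 Y75.63
G01 X114.91 Y71.11
G01 X92.95 Y68.16
G01 X67.61 Y66.75
G01 X38.88 Y66.91
M5
G00 X56.08 Y126.96
M4 S564
G01 X83.56 Y71.49 F1878
G01 X76.57 Y67.36
G01 X56.08 Y126.96
M5
G00 X0.00 Y0.00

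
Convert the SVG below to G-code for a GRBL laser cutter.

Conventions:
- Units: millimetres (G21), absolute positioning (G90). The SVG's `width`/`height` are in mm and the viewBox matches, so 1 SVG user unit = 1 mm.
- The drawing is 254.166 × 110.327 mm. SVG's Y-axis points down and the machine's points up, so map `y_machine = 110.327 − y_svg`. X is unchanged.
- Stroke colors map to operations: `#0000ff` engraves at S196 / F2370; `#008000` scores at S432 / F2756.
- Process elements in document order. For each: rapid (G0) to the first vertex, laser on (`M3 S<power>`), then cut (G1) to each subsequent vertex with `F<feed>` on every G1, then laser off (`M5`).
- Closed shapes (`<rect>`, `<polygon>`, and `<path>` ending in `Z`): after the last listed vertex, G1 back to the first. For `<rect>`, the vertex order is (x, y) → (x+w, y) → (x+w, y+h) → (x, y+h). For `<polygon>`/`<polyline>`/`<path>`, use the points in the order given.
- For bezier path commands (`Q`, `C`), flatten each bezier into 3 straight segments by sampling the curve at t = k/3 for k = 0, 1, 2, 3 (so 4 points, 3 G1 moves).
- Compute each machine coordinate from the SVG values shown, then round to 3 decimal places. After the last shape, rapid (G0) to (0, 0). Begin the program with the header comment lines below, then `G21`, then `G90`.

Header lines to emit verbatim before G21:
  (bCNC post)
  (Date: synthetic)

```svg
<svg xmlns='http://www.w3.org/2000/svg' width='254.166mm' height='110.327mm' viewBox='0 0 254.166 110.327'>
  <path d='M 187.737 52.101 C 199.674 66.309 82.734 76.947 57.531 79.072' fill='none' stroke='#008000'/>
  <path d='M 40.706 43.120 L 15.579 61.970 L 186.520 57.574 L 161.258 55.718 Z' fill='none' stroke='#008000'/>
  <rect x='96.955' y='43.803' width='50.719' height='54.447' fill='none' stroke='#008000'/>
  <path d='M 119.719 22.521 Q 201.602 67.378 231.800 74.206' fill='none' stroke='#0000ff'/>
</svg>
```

(bCNC post)
(Date: synthetic)
G21
G90
G0 X187.737 Y58.226
M3 S432
G1 X164.886 Y45.391 F2756
G1 X105.142 Y36.035 F2756
G1 X57.531 Y31.255 F2756
M5
G0 X40.706 Y67.207
M3 S432
G1 X15.579 Y48.357 F2756
G1 X186.520 Y52.753 F2756
G1 X161.258 Y54.609 F2756
G1 X40.706 Y67.207 F2756
M5
G0 X96.955 Y66.524
M3 S432
G1 X147.674 Y66.524 F2756
G1 X147.674 Y12.077 F2756
G1 X96.955 Y12.077 F2756
G1 X96.955 Y66.524 F2756
M5
G0 X119.719 Y87.806
M3 S196
G1 X168.565 Y62.127 F2370
G1 X205.925 Y44.898 F2370
G1 X231.800 Y36.121 F2370
M5
G0 X0.000 Y0.000

viewBox `0 0 254.166 110.327` with mm width/height → 1 unit = 1 mm. Flip: y_m = 110.327 − y_svg.

**Shape 1** — `<path>` cubic bezier, stroke `#008000` → score (S432, F2756). Control points (SVG): P0=(187.737,52.101), P1=(199.674,66.309), P2=(82.734,76.947), P3=(57.531,79.072); sampled at t=k/3. Machine vertices: (187.737,58.226) → (164.886,45.391) → (105.142,36.035) → (57.531,31.255). Open path.

**Shape 2** — `<path>` closed polygon, stroke `#008000` → score (S432, F2756). Machine vertices: (40.706,67.207) → (15.579,48.357) → (186.520,52.753) → (161.258,54.609) → (40.706,67.207). Closed: final G1 returns to the first vertex.

**Shape 3** — `<rect>` rectangle, stroke `#008000` → score (S432, F2756). Machine vertices: (96.955,66.524) → (147.674,66.524) → (147.674,12.077) → (96.955,12.077) → (96.955,66.524). Closed: final G1 returns to the first vertex.

**Shape 4** — `<path>` quadratic bezier, stroke `#0000ff` → engrave (S196, F2370). Control points (SVG): P0=(119.719,22.521), P1=(201.602,67.378), P2=(231.800,74.206); sampled at t=k/3. Machine vertices: (119.719,87.806) → (168.565,62.127) → (205.925,44.898) → (231.800,36.121). Open path.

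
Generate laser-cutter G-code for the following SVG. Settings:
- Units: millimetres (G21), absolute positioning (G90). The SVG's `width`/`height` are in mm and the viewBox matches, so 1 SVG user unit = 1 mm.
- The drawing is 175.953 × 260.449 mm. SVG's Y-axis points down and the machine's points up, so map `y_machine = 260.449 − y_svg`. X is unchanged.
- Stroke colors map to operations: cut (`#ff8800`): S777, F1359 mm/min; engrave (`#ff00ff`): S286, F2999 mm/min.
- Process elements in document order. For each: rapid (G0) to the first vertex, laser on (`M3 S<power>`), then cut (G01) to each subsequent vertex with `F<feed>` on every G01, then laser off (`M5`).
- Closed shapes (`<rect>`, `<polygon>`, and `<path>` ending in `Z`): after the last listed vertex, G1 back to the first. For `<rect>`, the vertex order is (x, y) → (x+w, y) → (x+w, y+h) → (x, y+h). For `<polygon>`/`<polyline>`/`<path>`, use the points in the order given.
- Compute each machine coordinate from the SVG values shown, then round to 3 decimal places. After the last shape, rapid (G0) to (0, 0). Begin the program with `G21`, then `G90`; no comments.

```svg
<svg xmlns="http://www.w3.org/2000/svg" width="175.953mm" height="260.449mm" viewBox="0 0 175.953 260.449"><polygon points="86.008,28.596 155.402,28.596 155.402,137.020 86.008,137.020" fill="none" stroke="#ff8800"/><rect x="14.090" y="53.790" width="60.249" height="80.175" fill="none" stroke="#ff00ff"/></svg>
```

G21
G90
G0 X86.008 Y231.853
M3 S777
G01 X155.402 Y231.853 F1359
G01 X155.402 Y123.429 F1359
G01 X86.008 Y123.429 F1359
G01 X86.008 Y231.853 F1359
M5
G0 X14.090 Y206.659
M3 S286
G01 X74.339 Y206.659 F2999
G01 X74.339 Y126.484 F2999
G01 X14.090 Y126.484 F2999
G01 X14.090 Y206.659 F2999
M5
G0 X0.000 Y0.000

1 u = 1 mm; y_m = 260.449 − y.

[1] `<polygon>` rectangle, #ff8800→cut S777 F1359: (86.008,231.853) → (155.402,231.853) → (155.402,123.429) → (86.008,123.429) → (86.008,231.853) (closed)

[2] `<rect>` rectangle, #ff00ff→engrave S286 F2999: (14.090,206.659) → (74.339,206.659) → (74.339,126.484) → (14.090,126.484) → (14.090,206.659) (closed)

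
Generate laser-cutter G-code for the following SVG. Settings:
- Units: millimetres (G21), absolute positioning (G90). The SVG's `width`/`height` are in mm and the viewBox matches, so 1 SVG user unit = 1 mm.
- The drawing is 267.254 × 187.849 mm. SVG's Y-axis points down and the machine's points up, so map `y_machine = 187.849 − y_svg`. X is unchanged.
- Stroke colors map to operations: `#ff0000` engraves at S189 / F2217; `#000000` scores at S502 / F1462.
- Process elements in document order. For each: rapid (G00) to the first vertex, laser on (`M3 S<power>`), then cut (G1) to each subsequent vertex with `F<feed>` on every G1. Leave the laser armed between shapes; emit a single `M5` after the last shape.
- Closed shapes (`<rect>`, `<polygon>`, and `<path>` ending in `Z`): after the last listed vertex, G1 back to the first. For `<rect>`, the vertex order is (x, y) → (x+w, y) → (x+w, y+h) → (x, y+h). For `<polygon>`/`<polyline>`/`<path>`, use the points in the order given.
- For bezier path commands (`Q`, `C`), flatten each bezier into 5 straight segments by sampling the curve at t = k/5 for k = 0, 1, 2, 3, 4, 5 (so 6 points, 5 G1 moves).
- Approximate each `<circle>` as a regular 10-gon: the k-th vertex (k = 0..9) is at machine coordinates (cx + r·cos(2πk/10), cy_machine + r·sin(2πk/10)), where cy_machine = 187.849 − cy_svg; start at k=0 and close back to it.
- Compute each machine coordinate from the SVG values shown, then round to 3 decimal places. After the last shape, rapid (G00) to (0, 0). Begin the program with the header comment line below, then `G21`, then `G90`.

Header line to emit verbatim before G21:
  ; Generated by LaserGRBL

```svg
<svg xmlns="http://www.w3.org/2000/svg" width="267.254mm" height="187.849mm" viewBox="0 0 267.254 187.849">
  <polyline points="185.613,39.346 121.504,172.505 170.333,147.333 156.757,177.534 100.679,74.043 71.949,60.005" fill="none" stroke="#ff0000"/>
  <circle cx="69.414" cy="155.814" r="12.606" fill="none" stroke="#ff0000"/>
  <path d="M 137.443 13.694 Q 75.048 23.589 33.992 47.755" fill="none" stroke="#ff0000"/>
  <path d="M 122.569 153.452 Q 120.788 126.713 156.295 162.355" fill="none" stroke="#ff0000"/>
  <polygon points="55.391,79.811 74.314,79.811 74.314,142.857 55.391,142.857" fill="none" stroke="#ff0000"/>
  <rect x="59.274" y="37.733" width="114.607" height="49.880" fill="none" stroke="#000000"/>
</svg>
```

1 u = 1 mm; y_m = 187.849 − y.

[1] `<polyline>` open polyline, #ff0000→engrave S189 F2217: (185.613,148.503) → (121.504,15.344) → (170.333,40.516) → (156.757,10.315) → (100.679,113.806) → (71.949,127.844)

[2] `<circle>` circle, #ff0000→engrave S189 F2217: (82.020,32.035) → (79.612,39.445) → (73.309,44.024) → (65.519,44.024) → (59.216,39.445) → (56.808,32.035) → (59.216,24.625) → (65.519,20.046) → (73.309,20.046) → (79.612,24.625) → (82.020,32.035) (closed)

[3] `<path>` quadratic bezier, #ff0000→engrave S189 F2217: (137.443,174.155) → (113.339,169.626) → (90.941,163.956) → (70.251,157.143) → (51.268,149.190) → (33.992,140.094)

[4] `<path>` quadratic bezier, #ff0000→engrave S189 F2217: (122.569,34.397) → (123.348,42.597) → (127.110,45.807) → (133.855,44.027) → (143.584,37.256) → (156.295,25.494)

[5] `<polygon>` rectangle, #ff0000→engrave S189 F2217: (55.391,108.038) → (74.314,108.038) → (74.314,44.992) → (55.391,44.992) → (55.391,108.038) (closed)

[6] `<rect>` rectangle, #000000→score S502 F1462: (59.274,150.116) → (173.881,150.116) → (173.881,100.236) → (59.274,100.236) → (59.274,150.116) (closed)

; Generated by LaserGRBL
G21
G90
G00 X185.613 Y148.503
M3 S189
G1 X121.504 Y15.344 F2217
G1 X170.333 Y40.516 F2217
G1 X156.757 Y10.315 F2217
G1 X100.679 Y113.806 F2217
G1 X71.949 Y127.844 F2217
G00 X82.020 Y32.035
M3 S189
G1 X79.612 Y39.445 F2217
G1 X73.309 Y44.024 F2217
G1 X65.519 Y44.024 F2217
G1 X59.216 Y39.445 F2217
G1 X56.808 Y32.035 F2217
G1 X59.216 Y24.625 F2217
G1 X65.519 Y20.046 F2217
G1 X73.309 Y20.046 F2217
G1 X79.612 Y24.625 F2217
G1 X82.020 Y32.035 F2217
G00 X137.443 Y174.155
M3 S189
G1 X113.339 Y169.626 F2217
G1 X90.941 Y163.956 F2217
G1 X70.251 Y157.143 F2217
G1 X51.268 Y149.190 F2217
G1 X33.992 Y140.094 F2217
G00 X122.569 Y34.397
M3 S189
G1 X123.348 Y42.597 F2217
G1 X127.110 Y45.807 F2217
G1 X133.855 Y44.027 F2217
G1 X143.584 Y37.256 F2217
G1 X156.295 Y25.494 F2217
G00 X55.391 Y108.038
M3 S189
G1 X74.314 Y108.038 F2217
G1 X74.314 Y44.992 F2217
G1 X55.391 Y44.992 F2217
G1 X55.391 Y108.038 F2217
G00 X59.274 Y150.116
M3 S502
G1 X173.881 Y150.116 F1462
G1 X173.881 Y100.236 F1462
G1 X59.274 Y100.236 F1462
G1 X59.274 Y150.116 F1462
M5
G00 X0.000 Y0.000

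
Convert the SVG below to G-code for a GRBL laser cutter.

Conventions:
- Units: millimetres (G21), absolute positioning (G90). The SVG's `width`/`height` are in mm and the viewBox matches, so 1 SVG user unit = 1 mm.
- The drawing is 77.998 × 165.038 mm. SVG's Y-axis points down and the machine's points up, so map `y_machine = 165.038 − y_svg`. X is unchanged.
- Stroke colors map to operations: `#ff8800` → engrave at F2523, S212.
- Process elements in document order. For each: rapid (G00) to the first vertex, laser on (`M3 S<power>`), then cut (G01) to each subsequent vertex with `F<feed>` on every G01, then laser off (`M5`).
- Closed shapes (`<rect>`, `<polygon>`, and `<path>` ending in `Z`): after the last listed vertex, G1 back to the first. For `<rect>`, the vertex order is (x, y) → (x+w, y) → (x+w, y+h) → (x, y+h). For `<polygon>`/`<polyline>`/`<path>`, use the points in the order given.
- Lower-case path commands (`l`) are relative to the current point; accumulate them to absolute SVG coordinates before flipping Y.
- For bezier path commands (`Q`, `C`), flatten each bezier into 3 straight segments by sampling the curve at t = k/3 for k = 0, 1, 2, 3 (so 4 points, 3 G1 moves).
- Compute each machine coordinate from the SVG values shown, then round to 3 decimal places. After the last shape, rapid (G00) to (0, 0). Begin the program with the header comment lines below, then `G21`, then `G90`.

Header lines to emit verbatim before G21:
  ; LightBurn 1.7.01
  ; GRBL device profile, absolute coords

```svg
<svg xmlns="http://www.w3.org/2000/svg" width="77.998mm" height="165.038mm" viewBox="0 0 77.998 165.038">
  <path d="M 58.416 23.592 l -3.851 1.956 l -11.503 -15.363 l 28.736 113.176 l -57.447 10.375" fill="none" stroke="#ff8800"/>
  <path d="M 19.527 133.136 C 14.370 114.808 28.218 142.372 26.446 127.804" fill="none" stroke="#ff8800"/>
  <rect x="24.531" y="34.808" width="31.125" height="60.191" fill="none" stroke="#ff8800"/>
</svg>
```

1 u = 1 mm; y_m = 165.038 − y.

[1] `<path>` open polyline, #ff8800→engrave S212 F2523: (58.416,141.446) → (54.565,139.490) → (43.062,154.853) → (71.798,41.677) → (14.351,31.302)

[2] `<path>` cubic bezier, #ff8800→engrave S212 F2523: (19.527,31.902) → (19.423,38.193) → (24.294,33.450) → (26.446,37.234)

[3] `<rect>` rectangle, #ff8800→engrave S212 F2523: (24.531,130.230) → (55.656,130.230) → (55.656,70.039) → (24.531,70.039) → (24.531,130.230) (closed)

; LightBurn 1.7.01
; GRBL device profile, absolute coords
G21
G90
G00 X58.416 Y141.446
M3 S212
G01 X54.565 Y139.490 F2523
G01 X43.062 Y154.853 F2523
G01 X71.798 Y41.677 F2523
G01 X14.351 Y31.302 F2523
M5
G00 X19.527 Y31.902
M3 S212
G01 X19.423 Y38.193 F2523
G01 X24.294 Y33.450 F2523
G01 X26.446 Y37.234 F2523
M5
G00 X24.531 Y130.230
M3 S212
G01 X55.656 Y130.230 F2523
G01 X55.656 Y70.039 F2523
G01 X24.531 Y70.039 F2523
G01 X24.531 Y130.230 F2523
M5
G00 X0.000 Y0.000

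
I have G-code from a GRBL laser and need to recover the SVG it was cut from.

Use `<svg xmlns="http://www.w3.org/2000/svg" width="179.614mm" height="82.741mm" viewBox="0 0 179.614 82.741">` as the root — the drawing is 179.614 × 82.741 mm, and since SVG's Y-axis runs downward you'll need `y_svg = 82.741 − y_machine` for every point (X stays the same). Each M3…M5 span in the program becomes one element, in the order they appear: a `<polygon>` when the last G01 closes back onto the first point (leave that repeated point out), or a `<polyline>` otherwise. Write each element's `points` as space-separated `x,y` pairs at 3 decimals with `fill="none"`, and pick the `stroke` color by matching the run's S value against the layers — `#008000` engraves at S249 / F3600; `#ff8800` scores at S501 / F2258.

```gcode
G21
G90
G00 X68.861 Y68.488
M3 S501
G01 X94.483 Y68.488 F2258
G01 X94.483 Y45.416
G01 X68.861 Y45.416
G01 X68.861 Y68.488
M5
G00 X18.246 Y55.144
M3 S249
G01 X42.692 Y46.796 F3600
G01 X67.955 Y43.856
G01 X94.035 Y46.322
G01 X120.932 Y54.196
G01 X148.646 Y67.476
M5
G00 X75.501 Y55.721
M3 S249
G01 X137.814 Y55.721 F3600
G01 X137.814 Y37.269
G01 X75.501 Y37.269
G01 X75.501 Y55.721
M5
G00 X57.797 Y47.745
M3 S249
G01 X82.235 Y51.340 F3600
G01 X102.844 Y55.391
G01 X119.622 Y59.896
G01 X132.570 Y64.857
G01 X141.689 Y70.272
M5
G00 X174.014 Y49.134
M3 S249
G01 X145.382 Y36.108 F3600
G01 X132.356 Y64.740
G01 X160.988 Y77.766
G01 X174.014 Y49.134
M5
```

Each laser-on run becomes one SVG element. Flip Y back into SVG space with y_svg = 82.741 − y_machine.

Run 1: S501 ⇒ score layer `#ff8800`. The run returns to its start, so emit a `<polygon>` with points (Y-flipped): 68.861,14.253 94.483,14.253 94.483,37.325 68.861,37.325.

Run 2: the run's S249 means `#008000` (engrave). The run is open, so emit a `<polyline>` with points (Y-flipped): 18.246,27.597 42.692,35.945 67.955,38.885 94.035,36.419 120.932,28.545 148.646,15.265.

Run 3: the run's S249 means `#008000` (engrave). The run returns to its start, so emit a `<polygon>` with points (Y-flipped): 75.501,27.020 137.814,27.020 137.814,45.472 75.501,45.472.

Run 4: the run's S249 means `#008000` (engrave). The run is open, so emit a `<polyline>` with points (Y-flipped): 57.797,34.996 82.235,31.401 102.844,27.350 119.622,22.845 132.570,17.884 141.689,12.469.

Run 5: S249 ⇒ engrave layer `#008000`. The run returns to its start, so emit a `<polygon>` with points (Y-flipped): 174.014,33.607 145.382,46.633 132.356,18.001 160.988,4.975.

<svg xmlns="http://www.w3.org/2000/svg" width="179.614mm" height="82.741mm" viewBox="0 0 179.614 82.741">
  <polygon points="68.861,14.253 94.483,14.253 94.483,37.325 68.861,37.325" fill="none" stroke="#ff8800"/>
  <polyline points="18.246,27.597 42.692,35.945 67.955,38.885 94.035,36.419 120.932,28.545 148.646,15.265" fill="none" stroke="#008000"/>
  <polygon points="75.501,27.020 137.814,27.020 137.814,45.472 75.501,45.472" fill="none" stroke="#008000"/>
  <polyline points="57.797,34.996 82.235,31.401 102.844,27.350 119.622,22.845 132.570,17.884 141.689,12.469" fill="none" stroke="#008000"/>
  <polygon points="174.014,33.607 145.382,46.633 132.356,18.001 160.988,4.975" fill="none" stroke="#008000"/>
</svg>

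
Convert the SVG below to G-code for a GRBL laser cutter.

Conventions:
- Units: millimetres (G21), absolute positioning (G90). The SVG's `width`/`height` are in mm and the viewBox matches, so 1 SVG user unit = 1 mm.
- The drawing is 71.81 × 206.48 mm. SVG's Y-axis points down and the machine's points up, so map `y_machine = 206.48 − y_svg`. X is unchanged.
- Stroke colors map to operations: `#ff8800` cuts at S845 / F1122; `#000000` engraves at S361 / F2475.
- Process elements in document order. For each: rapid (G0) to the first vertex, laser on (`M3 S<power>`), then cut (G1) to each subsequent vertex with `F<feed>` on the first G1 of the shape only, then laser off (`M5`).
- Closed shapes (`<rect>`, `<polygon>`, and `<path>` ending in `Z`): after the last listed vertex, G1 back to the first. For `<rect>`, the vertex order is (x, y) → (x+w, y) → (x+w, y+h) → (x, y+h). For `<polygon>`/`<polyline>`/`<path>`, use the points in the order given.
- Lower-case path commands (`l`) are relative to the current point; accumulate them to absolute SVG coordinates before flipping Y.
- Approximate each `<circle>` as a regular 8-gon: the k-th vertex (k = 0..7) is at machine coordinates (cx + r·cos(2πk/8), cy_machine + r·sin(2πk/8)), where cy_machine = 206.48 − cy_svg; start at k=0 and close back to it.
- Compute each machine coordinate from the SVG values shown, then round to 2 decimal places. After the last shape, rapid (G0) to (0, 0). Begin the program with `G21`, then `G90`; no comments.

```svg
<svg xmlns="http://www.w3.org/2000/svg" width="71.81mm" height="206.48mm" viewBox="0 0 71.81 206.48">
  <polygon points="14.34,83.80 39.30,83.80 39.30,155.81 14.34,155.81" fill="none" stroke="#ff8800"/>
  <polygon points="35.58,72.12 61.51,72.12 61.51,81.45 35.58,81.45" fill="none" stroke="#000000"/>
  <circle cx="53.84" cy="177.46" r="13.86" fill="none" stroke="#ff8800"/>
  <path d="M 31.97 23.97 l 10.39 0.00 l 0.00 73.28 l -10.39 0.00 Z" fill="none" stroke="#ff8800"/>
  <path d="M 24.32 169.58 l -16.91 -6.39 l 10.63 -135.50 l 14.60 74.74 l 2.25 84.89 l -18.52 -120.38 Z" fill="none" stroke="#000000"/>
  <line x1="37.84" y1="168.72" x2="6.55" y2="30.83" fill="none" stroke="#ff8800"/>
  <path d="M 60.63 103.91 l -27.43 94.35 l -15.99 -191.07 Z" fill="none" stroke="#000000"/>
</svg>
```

Since the viewBox matches the mm dimensions, user units are millimetres directly. The only transform is the Y-flip y_m = 206.48 − y_svg.

Shape 1 is a rectangle drawn with `<polygon>`. Its stroke #ff8800 means cut at S845, F1122. After flipping Y the toolpath is (14.34,122.68) → (39.30,122.68) → (39.30,50.67) → (14.34,50.67) → (14.34,122.68), returning to the start.

Shape 2 is a rectangle drawn with `<polygon>`. Its stroke #000000 means engrave at S361, F2475. After flipping Y the toolpath is (35.58,134.36) → (61.51,134.36) → (61.51,125.03) → (35.58,125.03) → (35.58,134.36), returning to the start.

Shape 3 is a circle drawn with `<circle>`. Its stroke #ff8800 means cut at S845, F1122. After flipping Y the toolpath is (67.70,29.02) → (63.64,38.82) → (53.84,42.88) → (44.04,38.82) → (39.98,29.02) → (44.04,19.22) → (53.84,15.16) → (63.64,19.22) → (67.70,29.02), returning to the start.

Shape 4 is a rectangle drawn with `<path>`. Its stroke #ff8800 means cut at S845, F1122. After flipping Y the toolpath is (31.97,182.51) → (42.36,182.51) → (42.36,109.23) → (31.97,109.23) → (31.97,182.51), returning to the start.

Shape 5 is a closed polygon drawn with `<path>`. Its stroke #000000 means engrave at S361, F2475. After flipping Y the toolpath is (24.32,36.90) → (7.41,43.29) → (18.04,178.79) → (32.64,104.05) → (34.89,19.16) → (16.37,139.54) → (24.32,36.90), returning to the start.

Shape 6 is a line segment drawn with `<line>`. Its stroke #ff8800 means cut at S845, F1122. After flipping Y the toolpath is (37.84,37.76) → (6.55,175.65).

Shape 7 is a closed polygon drawn with `<path>`. Its stroke #000000 means engrave at S361, F2475. After flipping Y the toolpath is (60.63,102.57) → (33.20,8.22) → (17.21,199.29) → (60.63,102.57), returning to the start.

G21
G90
G0 X14.34 Y122.68
M3 S845
G1 X39.30 Y122.68 F1122
G1 X39.30 Y50.67
G1 X14.34 Y50.67
G1 X14.34 Y122.68
M5
G0 X35.58 Y134.36
M3 S361
G1 X61.51 Y134.36 F2475
G1 X61.51 Y125.03
G1 X35.58 Y125.03
G1 X35.58 Y134.36
M5
G0 X67.70 Y29.02
M3 S845
G1 X63.64 Y38.82 F1122
G1 X53.84 Y42.88
G1 X44.04 Y38.82
G1 X39.98 Y29.02
G1 X44.04 Y19.22
G1 X53.84 Y15.16
G1 X63.64 Y19.22
G1 X67.70 Y29.02
M5
G0 X31.97 Y182.51
M3 S845
G1 X42.36 Y182.51 F1122
G1 X42.36 Y109.23
G1 X31.97 Y109.23
G1 X31.97 Y182.51
M5
G0 X24.32 Y36.90
M3 S361
G1 X7.41 Y43.29 F2475
G1 X18.04 Y178.79
G1 X32.64 Y104.05
G1 X34.89 Y19.16
G1 X16.37 Y139.54
G1 X24.32 Y36.90
M5
G0 X37.84 Y37.76
M3 S845
G1 X6.55 Y175.65 F1122
M5
G0 X60.63 Y102.57
M3 S361
G1 X33.20 Y8.22 F2475
G1 X17.21 Y199.29
G1 X60.63 Y102.57
M5
G0 X0.00 Y0.00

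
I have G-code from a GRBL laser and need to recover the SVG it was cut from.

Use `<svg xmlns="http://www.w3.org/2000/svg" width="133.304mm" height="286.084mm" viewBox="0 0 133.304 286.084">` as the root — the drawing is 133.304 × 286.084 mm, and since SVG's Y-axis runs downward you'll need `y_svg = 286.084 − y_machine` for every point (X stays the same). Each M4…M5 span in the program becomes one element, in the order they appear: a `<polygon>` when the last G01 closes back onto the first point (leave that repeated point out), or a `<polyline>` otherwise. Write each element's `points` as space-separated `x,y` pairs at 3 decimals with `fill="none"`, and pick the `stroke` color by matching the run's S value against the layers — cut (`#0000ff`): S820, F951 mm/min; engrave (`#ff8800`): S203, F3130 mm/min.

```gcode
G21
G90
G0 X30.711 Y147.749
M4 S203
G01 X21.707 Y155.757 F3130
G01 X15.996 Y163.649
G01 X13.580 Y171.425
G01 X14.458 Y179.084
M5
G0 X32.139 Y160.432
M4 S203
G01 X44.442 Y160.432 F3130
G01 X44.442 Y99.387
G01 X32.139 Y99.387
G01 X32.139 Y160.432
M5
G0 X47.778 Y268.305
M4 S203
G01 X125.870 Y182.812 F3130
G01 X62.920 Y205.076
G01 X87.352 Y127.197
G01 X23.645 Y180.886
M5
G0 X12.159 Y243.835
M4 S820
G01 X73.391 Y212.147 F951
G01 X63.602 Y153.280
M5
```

<svg xmlns="http://www.w3.org/2000/svg" width="133.304mm" height="286.084mm" viewBox="0 0 133.304 286.084">
  <polyline points="30.711,138.335 21.707,130.327 15.996,122.435 13.580,114.659 14.458,107.000" fill="none" stroke="#ff8800"/>
  <polygon points="32.139,125.652 44.442,125.652 44.442,186.697 32.139,186.697" fill="none" stroke="#ff8800"/>
  <polyline points="47.778,17.779 125.870,103.272 62.920,81.008 87.352,158.887 23.645,105.198" fill="none" stroke="#ff8800"/>
  <polyline points="12.159,42.249 73.391,73.937 63.602,132.804" fill="none" stroke="#0000ff"/>
</svg>

Each laser-on run becomes one SVG element. Flip Y back into SVG space with y_svg = 286.084 − y_machine.

Run 1: power S203 maps to stroke `#ff8800` (engrave). The run is open, so emit a `<polyline>` with points (Y-flipped): 30.711,138.335 21.707,130.327 15.996,122.435 13.580,114.659 14.458,107.000.

Run 2: power S203 maps to stroke `#ff8800` (engrave). The run returns to its start, so emit a `<polygon>` with points (Y-flipped): 32.139,125.652 44.442,125.652 44.442,186.697 32.139,186.697.

Run 3: power S203 maps to stroke `#ff8800` (engrave). The run is open, so emit a `<polyline>` with points (Y-flipped): 47.778,17.779 125.870,103.272 62.920,81.008 87.352,158.887 23.645,105.198.

Run 4: the run's S820 means `#0000ff` (cut). The run is open, so emit a `<polyline>` with points (Y-flipped): 12.159,42.249 73.391,73.937 63.602,132.804.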